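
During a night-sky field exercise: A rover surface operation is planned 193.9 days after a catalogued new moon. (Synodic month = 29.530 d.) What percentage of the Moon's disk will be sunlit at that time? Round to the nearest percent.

193.9 d spans 6 complete synodic months (6 × 29.530 = 177.18 d) plus 16.72 d.
Elongation θ = 360° × 16.72/29.530 ≈ 203.8°.
Illuminated fraction = (1 − cos 203.8°)/2 = (1 − (-0.915))/2 ≈ 0.957, so 96%.

96%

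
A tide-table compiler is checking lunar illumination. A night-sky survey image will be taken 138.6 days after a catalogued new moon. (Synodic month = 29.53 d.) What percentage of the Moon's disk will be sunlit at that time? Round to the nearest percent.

67%

138.6 d spans 4 complete synodic months (4 × 29.53 = 118.12 d) plus 20.48 d.
Phase angle: θ = 360°·(20.48 d)/(29.53 d) = 249.7°.
cos 249.7° = (-0.347), so f = (1 − (-0.347))/2 = 0.674, so 67%.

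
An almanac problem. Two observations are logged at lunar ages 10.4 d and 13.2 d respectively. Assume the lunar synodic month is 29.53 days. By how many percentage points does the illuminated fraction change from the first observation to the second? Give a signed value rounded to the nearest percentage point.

First observation: θ = 360°·10.4/29.53 = 126.8°, so f = 0.799.
Second observation: θ = 160.9°, f = 0.973.
Δf = 0.973 − 0.799 = +0.173, i.e. +17 pp.

+17 percentage points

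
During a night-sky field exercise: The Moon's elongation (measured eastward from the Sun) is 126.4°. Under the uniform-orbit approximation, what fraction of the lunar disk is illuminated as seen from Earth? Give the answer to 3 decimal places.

0.797

cos 126.4° = (-0.593), so f = (1 − (-0.593))/2 = 0.797.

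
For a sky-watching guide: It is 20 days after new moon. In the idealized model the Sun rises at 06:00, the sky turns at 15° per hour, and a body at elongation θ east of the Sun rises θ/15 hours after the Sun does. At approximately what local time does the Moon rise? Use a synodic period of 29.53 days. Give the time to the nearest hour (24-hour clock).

22:00

Phase angle: θ = 360°·(20 d)/(29.53 d) = 243.8°.
Delay after the Sun = 243.8° / (15°/h) ≈ 16.25 h.
06:00 + 16.25 h ≈ 22:15 → 22:00 to the nearest hour.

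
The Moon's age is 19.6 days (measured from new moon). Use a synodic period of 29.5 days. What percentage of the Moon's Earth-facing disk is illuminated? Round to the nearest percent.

The Moon has covered 19.6/29.5 of its cycle, so θ ≈ 360° × 19.6/29.5 = 239.2°.
With cos θ = (-0.512), the lit fraction is (1 − (-0.512))/2 ≈ 0.756, so 76%.

76%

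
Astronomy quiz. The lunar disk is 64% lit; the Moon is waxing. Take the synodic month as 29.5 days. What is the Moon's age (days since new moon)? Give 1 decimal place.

cos θ = 1 − 2f = -0.280, giving a principal value of 106.3°.
The Moon is waxing (0°–180°), so θ = 106.3° directly.
Age = 29.5 × 106.3°/360° ≈ 8.71 days.

8.7 days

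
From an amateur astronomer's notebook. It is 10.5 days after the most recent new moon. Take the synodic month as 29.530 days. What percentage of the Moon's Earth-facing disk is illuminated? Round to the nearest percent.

81%

Elongation θ = 360° × 10.5/29.530 ≈ 128.0°.
Illuminated fraction = (1 − cos 128.0°)/2 = (1 − (-0.616))/2 ≈ 0.808, so 81%.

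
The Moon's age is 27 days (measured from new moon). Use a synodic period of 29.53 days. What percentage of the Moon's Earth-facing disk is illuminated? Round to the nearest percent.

7%

Phase angle: θ = 360°·(27 d)/(29.53 d) = 329.2°.
Illuminated fraction = (1 − cos 329.2°)/2 = (1 − 0.859)/2 ≈ 0.071, so 7%.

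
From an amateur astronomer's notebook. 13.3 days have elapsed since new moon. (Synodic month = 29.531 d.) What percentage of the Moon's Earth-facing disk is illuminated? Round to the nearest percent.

98%

Elongation θ = 360° × 13.3/29.531 ≈ 162.1°.
With cos θ = (-0.952), the lit fraction is (1 − (-0.952))/2 ≈ 0.976, so 98%.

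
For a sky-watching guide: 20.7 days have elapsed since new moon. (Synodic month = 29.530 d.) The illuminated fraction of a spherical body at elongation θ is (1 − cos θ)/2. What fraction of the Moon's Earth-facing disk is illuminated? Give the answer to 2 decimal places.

0.65

The Moon has covered 20.7/29.530 of its cycle, so θ ≈ 360° × 20.7/29.530 = 252.4°.
Illuminated fraction = (1 − cos 252.4°)/2 = (1 − (-0.303))/2 ≈ 0.652.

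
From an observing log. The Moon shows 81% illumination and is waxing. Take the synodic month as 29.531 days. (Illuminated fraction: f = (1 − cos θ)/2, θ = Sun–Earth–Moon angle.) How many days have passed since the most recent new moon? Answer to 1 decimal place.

cos θ = 1 − 2f = -0.620, giving a principal value of 128.3°.
Before full moon the principal value applies: θ = 128.3°.
Age = 29.531 × 128.3°/360° ≈ 10.53 days.

10.5 days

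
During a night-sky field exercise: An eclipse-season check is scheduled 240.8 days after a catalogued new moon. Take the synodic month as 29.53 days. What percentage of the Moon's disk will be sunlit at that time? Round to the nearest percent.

240.8/29.53 = 8.154 lunations, so 8 complete cycles and 4.56 d into the next.
Elongation θ = 360° × 4.56/29.53 ≈ 55.6°.
With cos θ = 0.565, the lit fraction is (1 − 0.565)/2 ≈ 0.217, so 22%.

22%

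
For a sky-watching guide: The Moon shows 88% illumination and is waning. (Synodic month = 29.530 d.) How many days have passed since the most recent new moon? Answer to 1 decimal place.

18.1 days

From f = (1 − cos θ)/2: cos θ = 1 − 2×0.88 = -0.760; arccos → 139.5°.
Waning ⇒ past full, so θ = 360° − 139.5° = 220.5°.
At 360°/29.530 d per day, 220.5° corresponds to 18.09 days.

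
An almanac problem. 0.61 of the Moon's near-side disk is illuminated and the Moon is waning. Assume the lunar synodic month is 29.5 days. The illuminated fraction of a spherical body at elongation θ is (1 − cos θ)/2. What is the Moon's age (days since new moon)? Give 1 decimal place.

21.1 days

cos θ = 1 − 2f = -0.220, giving a principal value of 102.7°.
Since the Moon is past full (waning), take the reflex angle: θ = 360° − 102.7° = 257.3°.
At 360°/29.5 d per day, 257.3° corresponds to 21.08 days.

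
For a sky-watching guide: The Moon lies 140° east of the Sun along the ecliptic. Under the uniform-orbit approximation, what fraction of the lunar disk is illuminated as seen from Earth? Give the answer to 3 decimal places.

0.883

cos 140° = (-0.766), so f = (1 − (-0.766))/2 = 0.883.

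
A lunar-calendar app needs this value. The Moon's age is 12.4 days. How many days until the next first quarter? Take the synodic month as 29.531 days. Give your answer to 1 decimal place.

First quarter is 0.25 of the way through the cycle: age 0.25 × 29.531 = 7.383 d.
Already past this cycle's first quarter; the next is at 7.383 + 29.531 = 36.914 d, so 36.914 − 12.4 = 24.514 days.

24.5 days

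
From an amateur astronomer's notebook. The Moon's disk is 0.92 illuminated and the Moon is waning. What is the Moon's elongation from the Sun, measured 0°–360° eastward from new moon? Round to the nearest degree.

213°

From f = (1 − cos θ)/2: cos θ = 1 − 2×0.92 = -0.840; arccos → 147.1°.
Waning ⇒ past full, so θ = 360° − 147.1° = 212.9°.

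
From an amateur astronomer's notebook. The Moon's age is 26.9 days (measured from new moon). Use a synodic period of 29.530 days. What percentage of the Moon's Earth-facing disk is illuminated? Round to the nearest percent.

Phase angle: θ = 360°·(26.9 d)/(29.530 d) = 327.9°.
With cos θ = 0.847, the lit fraction is (1 − 0.847)/2 ≈ 0.076, so 8%.

8%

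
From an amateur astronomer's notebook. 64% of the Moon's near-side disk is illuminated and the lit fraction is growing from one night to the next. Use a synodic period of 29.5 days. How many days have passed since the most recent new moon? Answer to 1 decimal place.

cos θ = 1 − 2f = -0.280, giving a principal value of 106.3°.
The Moon is waxing (0°–180°), so θ = 106.3° directly.
At 360°/29.5 d per day, 106.3° corresponds to 8.71 days.

8.7 days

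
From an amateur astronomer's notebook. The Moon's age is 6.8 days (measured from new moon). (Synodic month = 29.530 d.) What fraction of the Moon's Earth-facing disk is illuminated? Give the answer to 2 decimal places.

Elongation θ = 360° × 6.8/29.530 ≈ 82.9°.
With cos θ = 0.124, the lit fraction is (1 − 0.124)/2 ≈ 0.438.

0.44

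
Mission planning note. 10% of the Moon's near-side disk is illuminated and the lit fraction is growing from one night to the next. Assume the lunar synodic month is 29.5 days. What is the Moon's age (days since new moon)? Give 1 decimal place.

3.0 days

cos θ = 1 − 2f = 0.800, giving a principal value of 36.9°.
The Moon is waxing (0°–180°), so θ = 36.9° directly.
At 360°/29.5 d per day, 36.9° corresponds to 3.02 days.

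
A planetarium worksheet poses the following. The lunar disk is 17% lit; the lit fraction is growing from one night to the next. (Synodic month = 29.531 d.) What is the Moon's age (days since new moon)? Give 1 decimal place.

4.0 days

From f = (1 − cos θ)/2: cos θ = 1 − 2×0.17 = 0.660; arccos → 48.7°.
The Moon is waxing (0°–180°), so θ = 48.7° directly.
Age = 29.531 × 48.7°/360° ≈ 3.99 days.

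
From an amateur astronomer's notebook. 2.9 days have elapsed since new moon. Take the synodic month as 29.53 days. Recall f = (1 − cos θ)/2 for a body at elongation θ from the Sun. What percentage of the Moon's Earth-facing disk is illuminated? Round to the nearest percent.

9%

The Moon has covered 2.9/29.53 of its cycle, so θ ≈ 360° × 2.9/29.53 = 35.4°.
cos 35.4° = 0.816, so f = (1 − 0.816)/2 = 0.092, so 9%.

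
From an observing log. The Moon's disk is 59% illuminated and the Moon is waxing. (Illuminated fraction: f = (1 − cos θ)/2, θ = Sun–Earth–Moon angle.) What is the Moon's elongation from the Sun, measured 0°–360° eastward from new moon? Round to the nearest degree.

100°

cos θ = 1 − 2f = -0.180, giving a principal value of 100.4°.
Before full moon the principal value applies: θ = 100.4°.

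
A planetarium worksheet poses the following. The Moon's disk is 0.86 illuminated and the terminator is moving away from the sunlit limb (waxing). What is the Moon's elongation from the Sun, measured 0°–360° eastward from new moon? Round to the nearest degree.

136°

Invert f = (1 − cos θ)/2 to get cos θ = 1 − 2(0.86) = -0.720, hence θ₀ = arccos -0.720 = 136.1°.
Before full moon the principal value applies: θ = 136.1°.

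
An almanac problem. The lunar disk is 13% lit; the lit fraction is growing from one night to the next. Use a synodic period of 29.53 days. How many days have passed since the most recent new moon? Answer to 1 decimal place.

3.5 days

Invert f = (1 − cos θ)/2 to get cos θ = 1 − 2(0.13) = 0.740, hence θ₀ = arccos 0.740 = 42.3°.
The Moon is waxing (0°–180°), so θ = 42.3° directly.
At 360°/29.53 d per day, 42.3° corresponds to 3.47 days.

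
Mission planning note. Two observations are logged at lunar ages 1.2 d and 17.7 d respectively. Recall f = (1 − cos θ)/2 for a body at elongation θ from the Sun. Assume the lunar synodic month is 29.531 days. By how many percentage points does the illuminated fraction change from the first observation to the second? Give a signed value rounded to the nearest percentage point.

+89 percentage points

θ₁ = 360° × 1.2/29.531 = 14.6°, f₁ = (1 − cos θ₁)/2 = 0.016.
θ₂ = 360° × 17.7/29.531 = 215.8°, f₂ = (1 − cos θ₂)/2 = 0.906.
Change = f₂ − f₁ = +0.889 → +89 percentage points.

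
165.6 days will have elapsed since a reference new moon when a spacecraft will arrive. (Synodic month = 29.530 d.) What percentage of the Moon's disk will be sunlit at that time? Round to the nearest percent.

Reduce mod P: 165.6 − 5×29.530 = 17.95 d into the current lunation.
Elongation θ = 360° × 17.95/29.530 ≈ 218.8°.
cos 218.8° = (-0.779), so f = (1 − (-0.779))/2 = 0.890, so 89%.

89%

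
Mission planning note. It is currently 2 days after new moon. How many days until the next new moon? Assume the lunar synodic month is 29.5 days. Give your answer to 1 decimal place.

The next new moon completes the synodic month: 29.5 − 2 = 27.500 days.

27.5 days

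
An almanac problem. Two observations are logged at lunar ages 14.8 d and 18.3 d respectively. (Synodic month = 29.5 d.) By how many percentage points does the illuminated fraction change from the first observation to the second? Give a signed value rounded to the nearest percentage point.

-14 percentage points

First observation: θ = 360°·14.8/29.5 = 180.6°, so f = 1.000.
Second observation: θ = 223.3°, f = 0.864.
Δf = 0.864 − 1.000 = -0.136, i.e. -14 pp.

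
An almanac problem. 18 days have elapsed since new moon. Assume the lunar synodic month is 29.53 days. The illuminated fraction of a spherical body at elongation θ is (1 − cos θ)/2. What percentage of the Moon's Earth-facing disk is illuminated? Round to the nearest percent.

89%

Elongation θ = 360° × 18/29.53 ≈ 219.4°.
Illuminated fraction = (1 − cos 219.4°)/2 = (1 − (-0.772))/2 ≈ 0.886, so 89%.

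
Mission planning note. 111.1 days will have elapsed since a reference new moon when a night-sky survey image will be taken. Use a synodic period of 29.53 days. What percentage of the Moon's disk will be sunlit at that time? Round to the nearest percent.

46%

111.1 d spans 3 complete synodic months (3 × 29.53 = 88.59 d) plus 22.51 d.
The Moon has covered 22.51/29.53 of its cycle, so θ ≈ 360° × 22.51/29.53 = 274.4°.
Illuminated fraction = (1 − cos 274.4°)/2 = (1 − 0.077)/2 ≈ 0.461, so 46%.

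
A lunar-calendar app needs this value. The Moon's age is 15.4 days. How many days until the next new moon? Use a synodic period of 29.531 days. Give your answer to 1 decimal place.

14.1 days

One full lunation from the last new moon is 29.531 d; remaining = 29.531 − 15.4 = 14.131 d.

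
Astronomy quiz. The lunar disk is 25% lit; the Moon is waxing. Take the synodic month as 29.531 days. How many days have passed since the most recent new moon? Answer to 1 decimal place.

4.9 days

cos θ = 1 − 2f = 0.500, giving a principal value of 60.0°.
Waxing ⇒ before full, so θ = 60.0°.
That fraction of the synodic month is 60.0/360 × 29.531 d ≈ 4.92 d.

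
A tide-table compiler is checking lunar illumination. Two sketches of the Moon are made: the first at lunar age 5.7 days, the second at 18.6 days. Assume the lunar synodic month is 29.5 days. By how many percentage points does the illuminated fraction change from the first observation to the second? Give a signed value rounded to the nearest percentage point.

+52 percentage points

First observation: θ = 360°·5.7/29.5 = 69.6°, so f = 0.325.
Second observation: θ = 227.0°, f = 0.841.
Δf = 0.841 − 0.325 = +0.516, i.e. +52 pp.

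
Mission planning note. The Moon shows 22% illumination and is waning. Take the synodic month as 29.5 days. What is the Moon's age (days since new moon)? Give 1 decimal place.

cos θ = 1 − 2f = 0.560, giving a principal value of 55.9°.
Waning ⇒ past full, so θ = 360° − 55.9° = 304.1°.
That fraction of the synodic month is 304.1/360 × 29.5 d ≈ 24.92 d.

24.9 days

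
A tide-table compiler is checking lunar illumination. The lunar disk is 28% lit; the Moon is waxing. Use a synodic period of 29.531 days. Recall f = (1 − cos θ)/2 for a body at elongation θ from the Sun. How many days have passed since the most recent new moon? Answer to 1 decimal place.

5.2 days

Invert f = (1 − cos θ)/2 to get cos θ = 1 − 2(0.28) = 0.440, hence θ₀ = arccos 0.440 = 63.9°.
The Moon is waxing (0°–180°), so θ = 63.9° directly.
At 360°/29.531 d per day, 63.9° corresponds to 5.24 days.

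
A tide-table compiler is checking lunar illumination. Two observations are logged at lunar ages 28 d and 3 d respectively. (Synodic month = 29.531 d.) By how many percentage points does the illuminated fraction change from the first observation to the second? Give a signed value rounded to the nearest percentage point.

+7 percentage points

First observation: θ = 360°·28/29.531 = 341.3°, so f = 0.026.
Second observation: θ = 36.6°, f = 0.098.
Δf = 0.098 − 0.026 = +0.072, i.e. +7 pp.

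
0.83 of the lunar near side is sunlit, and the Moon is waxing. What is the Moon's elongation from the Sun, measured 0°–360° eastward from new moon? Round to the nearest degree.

131°

cos θ = 1 − 2f = -0.660, giving a principal value of 131.3°.
The Moon is waxing (0°–180°), so θ = 131.3° directly.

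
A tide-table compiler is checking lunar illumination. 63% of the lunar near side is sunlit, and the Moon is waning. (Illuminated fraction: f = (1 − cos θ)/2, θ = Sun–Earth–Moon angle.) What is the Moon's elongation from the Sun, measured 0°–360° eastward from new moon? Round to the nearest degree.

From f = (1 − cos θ)/2: cos θ = 1 − 2×0.63 = -0.260; arccos → 105.1°.
Since the Moon is past full (waning), take the reflex angle: θ = 360° − 105.1° = 254.9°.

255°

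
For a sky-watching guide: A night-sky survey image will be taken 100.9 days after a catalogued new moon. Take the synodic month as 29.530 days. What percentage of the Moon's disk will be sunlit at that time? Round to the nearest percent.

93%

Reduce mod P: 100.9 − 3×29.530 = 12.31 d into the current lunation.
Elongation θ = 360° × 12.31/29.530 ≈ 150.1°.
cos 150.1° = (-0.867), so f = (1 − (-0.867))/2 = 0.933, so 93%.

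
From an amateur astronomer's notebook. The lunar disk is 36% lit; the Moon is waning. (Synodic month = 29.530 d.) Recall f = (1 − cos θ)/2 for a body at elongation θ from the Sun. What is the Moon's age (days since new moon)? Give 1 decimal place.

cos θ = 1 − 2f = 0.280, giving a principal value of 73.7°.
A waning Moon lies in 180°–360°, so θ = 360° − 73.7° = 286.3°.
Age = 29.530 × 286.3°/360° ≈ 23.48 days.

23.5 days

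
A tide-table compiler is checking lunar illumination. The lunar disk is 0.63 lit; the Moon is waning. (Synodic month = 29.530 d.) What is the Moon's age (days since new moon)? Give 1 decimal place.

20.9 days

Invert f = (1 − cos θ)/2 to get cos θ = 1 − 2(0.63) = -0.260, hence θ₀ = arccos -0.260 = 105.1°.
A waning Moon lies in 180°–360°, so θ = 360° − 105.1° = 254.9°.
Age = 29.530 × 254.9°/360° ≈ 20.91 days.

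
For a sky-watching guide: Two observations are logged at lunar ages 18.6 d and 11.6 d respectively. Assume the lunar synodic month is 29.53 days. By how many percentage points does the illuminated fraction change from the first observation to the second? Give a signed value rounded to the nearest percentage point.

+5 pp

First observation: θ = 360°·18.6/29.53 = 226.8°, so f = 0.843.
Second observation: θ = 141.4°, f = 0.891.
Δf = 0.891 − 0.843 = +0.048, i.e. +5 pp.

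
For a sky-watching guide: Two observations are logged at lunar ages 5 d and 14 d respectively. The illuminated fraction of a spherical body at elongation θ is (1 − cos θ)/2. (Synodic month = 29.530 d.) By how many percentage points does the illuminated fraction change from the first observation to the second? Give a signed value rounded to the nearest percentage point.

+74 percentage points

θ₁ = 360° × 5/29.530 = 61.0°, f₁ = (1 − cos θ₁)/2 = 0.257.
θ₂ = 360° × 14/29.530 = 170.7°, f₂ = (1 − cos θ₂)/2 = 0.993.
Change = f₂ − f₁ = +0.736 → +74 percentage points.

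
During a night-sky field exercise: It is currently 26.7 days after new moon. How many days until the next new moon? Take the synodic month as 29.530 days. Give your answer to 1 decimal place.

2.8 days

The next new moon completes the synodic month: 29.530 − 26.7 = 2.830 days.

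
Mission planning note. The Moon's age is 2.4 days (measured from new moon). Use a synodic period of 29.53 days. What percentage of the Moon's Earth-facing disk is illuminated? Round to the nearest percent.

6%

Phase angle: θ = 360°·(2.4 d)/(29.53 d) = 29.3°.
With cos θ = 0.872, the lit fraction is (1 − 0.872)/2 ≈ 0.064, so 6%.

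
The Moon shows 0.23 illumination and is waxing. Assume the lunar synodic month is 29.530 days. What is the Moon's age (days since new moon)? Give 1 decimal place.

4.7 days

Invert f = (1 − cos θ)/2 to get cos θ = 1 − 2(0.23) = 0.540, hence θ₀ = arccos 0.540 = 57.3°.
The Moon is waxing (0°–180°), so θ = 57.3° directly.
That fraction of the synodic month is 57.3/360 × 29.530 d ≈ 4.70 d.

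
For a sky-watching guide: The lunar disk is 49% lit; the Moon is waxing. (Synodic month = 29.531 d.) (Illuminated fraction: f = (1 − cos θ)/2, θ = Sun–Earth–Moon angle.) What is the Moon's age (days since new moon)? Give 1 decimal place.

From f = (1 − cos θ)/2: cos θ = 1 − 2×0.49 = 0.020; arccos → 88.9°.
Waxing ⇒ before full, so θ = 88.9°.
At 360°/29.531 d per day, 88.9° corresponds to 7.29 days.

7.3 days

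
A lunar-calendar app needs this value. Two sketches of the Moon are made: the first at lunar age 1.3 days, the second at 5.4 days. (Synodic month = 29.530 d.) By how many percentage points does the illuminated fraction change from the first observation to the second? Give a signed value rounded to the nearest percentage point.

+28 pp

θ₁ = 360° × 1.3/29.530 = 15.8°, f₁ = (1 − cos θ₁)/2 = 0.019.
θ₂ = 360° × 5.4/29.530 = 65.8°, f₂ = (1 − cos θ₂)/2 = 0.295.
Change = f₂ − f₁ = +0.276 → +28 percentage points.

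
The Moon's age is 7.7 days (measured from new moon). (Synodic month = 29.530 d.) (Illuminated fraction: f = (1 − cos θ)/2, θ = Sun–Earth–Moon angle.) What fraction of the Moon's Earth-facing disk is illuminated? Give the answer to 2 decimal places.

0.53

Phase angle: θ = 360°·(7.7 d)/(29.530 d) = 93.9°.
cos 93.9° = (-0.068), so f = (1 − (-0.068))/2 = 0.534.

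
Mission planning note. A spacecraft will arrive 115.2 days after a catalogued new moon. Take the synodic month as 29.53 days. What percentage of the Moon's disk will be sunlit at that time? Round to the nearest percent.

Reduce mod P: 115.2 − 3×29.53 = 26.61 d into the current lunation.
The Moon has covered 26.61/29.53 of its cycle, so θ ≈ 360° × 26.61/29.53 = 324.4°.
Illuminated fraction = (1 − cos 324.4°)/2 = (1 − 0.813)/2 ≈ 0.093, so 9%.

9%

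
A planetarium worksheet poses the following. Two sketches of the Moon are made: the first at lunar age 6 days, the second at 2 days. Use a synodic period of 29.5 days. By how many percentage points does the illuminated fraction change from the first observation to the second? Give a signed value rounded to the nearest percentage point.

-31 percentage points

θ₁ = 360° × 6/29.5 = 73.2°, f₁ = (1 − cos θ₁)/2 = 0.356.
θ₂ = 360° × 2/29.5 = 24.4°, f₂ = (1 − cos θ₂)/2 = 0.045.
Change = f₂ − f₁ = -0.311 → -31 percentage points.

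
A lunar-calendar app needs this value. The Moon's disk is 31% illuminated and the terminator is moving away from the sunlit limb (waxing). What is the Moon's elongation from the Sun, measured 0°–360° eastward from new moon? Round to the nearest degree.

Invert f = (1 − cos θ)/2 to get cos θ = 1 − 2(0.31) = 0.380, hence θ₀ = arccos 0.380 = 67.7°.
Before full moon the principal value applies: θ = 67.7°.

68°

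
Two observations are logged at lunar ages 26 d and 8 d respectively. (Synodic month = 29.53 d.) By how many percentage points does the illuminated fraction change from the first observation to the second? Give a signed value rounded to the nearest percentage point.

+43 percentage points

First observation: θ = 360°·26/29.53 = 317.0°, so f = 0.135.
Second observation: θ = 97.5°, f = 0.566.
Δf = 0.566 − 0.135 = +0.431, i.e. +43 pp.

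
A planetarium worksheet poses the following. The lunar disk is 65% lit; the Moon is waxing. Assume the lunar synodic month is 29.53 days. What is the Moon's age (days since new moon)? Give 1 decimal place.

Invert f = (1 − cos θ)/2 to get cos θ = 1 − 2(0.65) = -0.300, hence θ₀ = arccos -0.300 = 107.5°.
Waxing ⇒ before full, so θ = 107.5°.
At 360°/29.53 d per day, 107.5° corresponds to 8.81 days.

8.8 days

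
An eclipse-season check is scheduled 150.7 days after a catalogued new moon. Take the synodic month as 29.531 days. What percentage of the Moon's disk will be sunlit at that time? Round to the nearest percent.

150.7 d spans 5 complete synodic months (5 × 29.531 = 147.66 d) plus 3.04 d.
The Moon has covered 3.04/29.531 of its cycle, so θ ≈ 360° × 3.04/29.531 = 37.1°.
cos 37.1° = 0.797, so f = (1 − 0.797)/2 = 0.101, so 10%.

10%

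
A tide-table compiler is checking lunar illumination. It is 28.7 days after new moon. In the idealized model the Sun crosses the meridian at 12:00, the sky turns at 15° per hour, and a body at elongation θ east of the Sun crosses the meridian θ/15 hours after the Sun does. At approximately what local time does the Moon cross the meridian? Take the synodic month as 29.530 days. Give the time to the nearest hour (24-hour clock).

11:00

Phase angle: θ = 360°·(28.7 d)/(29.530 d) = 349.9°.
Delay after the Sun = 349.9° / (15°/h) ≈ 23.33 h.
12:00 + 23.33 h ≈ 11:20 → 11:00 to the nearest hour.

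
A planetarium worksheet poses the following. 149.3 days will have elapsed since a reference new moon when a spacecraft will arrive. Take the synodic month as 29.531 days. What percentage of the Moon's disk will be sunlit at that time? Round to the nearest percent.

3%

149.3 d spans 5 complete synodic months (5 × 29.531 = 147.66 d) plus 1.65 d.
Phase angle: θ = 360°·(1.65 d)/(29.531 d) = 20.1°.
cos 20.1° = 0.939, so f = (1 − 0.939)/2 = 0.030, so 3%.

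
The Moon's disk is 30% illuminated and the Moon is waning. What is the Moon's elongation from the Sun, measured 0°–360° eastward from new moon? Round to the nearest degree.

294°

Invert f = (1 − cos θ)/2 to get cos θ = 1 − 2(0.30) = 0.400, hence θ₀ = arccos 0.400 = 66.4°.
Since the Moon is past full (waning), take the reflex angle: θ = 360° − 66.4° = 293.6°.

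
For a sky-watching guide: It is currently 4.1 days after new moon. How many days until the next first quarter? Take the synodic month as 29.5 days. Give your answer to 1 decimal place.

3.3 days

First quarter occurs at elongation 90°, i.e. at age 29.5 × 90/360 = 7.375 d.
So 3.275 days remain (7.375 − 4.1).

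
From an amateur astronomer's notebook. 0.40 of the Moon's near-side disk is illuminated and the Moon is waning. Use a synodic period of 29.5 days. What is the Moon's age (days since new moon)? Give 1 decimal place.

23.1 days

cos θ = 1 − 2f = 0.200, giving a principal value of 78.5°.
Waning ⇒ past full, so θ = 360° − 78.5° = 281.5°.
At 360°/29.5 d per day, 281.5° corresponds to 23.07 days.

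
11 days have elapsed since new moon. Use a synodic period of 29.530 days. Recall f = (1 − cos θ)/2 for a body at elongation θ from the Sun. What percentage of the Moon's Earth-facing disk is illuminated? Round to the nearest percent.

85%

Elongation θ = 360° × 11/29.530 ≈ 134.1°.
Illuminated fraction = (1 − cos 134.1°)/2 = (1 − (-0.696))/2 ≈ 0.848, so 85%.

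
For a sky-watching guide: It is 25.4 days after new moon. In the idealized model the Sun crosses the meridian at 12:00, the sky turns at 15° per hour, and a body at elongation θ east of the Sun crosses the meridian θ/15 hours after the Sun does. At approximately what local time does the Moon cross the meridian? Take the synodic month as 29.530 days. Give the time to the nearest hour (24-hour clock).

09:00

Elongation θ = 360° × 25.4/29.530 ≈ 309.7°.
Delay after the Sun = 309.7° / (15°/h) ≈ 20.64 h.
12:00 + 20.64 h ≈ 08:39 → 09:00 to the nearest hour.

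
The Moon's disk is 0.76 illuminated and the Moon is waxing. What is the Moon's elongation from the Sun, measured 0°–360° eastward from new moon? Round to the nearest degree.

From f = (1 − cos θ)/2: cos θ = 1 − 2×0.76 = -0.520; arccos → 121.3°.
Before full moon the principal value applies: θ = 121.3°.

121°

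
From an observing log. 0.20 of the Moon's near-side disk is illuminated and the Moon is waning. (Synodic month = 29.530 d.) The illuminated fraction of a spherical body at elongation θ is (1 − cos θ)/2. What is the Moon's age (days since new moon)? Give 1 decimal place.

25.2 days

Invert f = (1 − cos θ)/2 to get cos θ = 1 − 2(0.20) = 0.600, hence θ₀ = arccos 0.600 = 53.1°.
A waning Moon lies in 180°–360°, so θ = 360° − 53.1° = 306.9°.
Age = 29.530 × 306.9°/360° ≈ 25.17 days.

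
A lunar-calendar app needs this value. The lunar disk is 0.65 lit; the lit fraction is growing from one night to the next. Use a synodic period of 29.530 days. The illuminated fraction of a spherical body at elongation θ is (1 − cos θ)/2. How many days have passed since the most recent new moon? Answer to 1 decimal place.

8.8 days

Invert f = (1 − cos θ)/2 to get cos θ = 1 − 2(0.65) = -0.300, hence θ₀ = arccos -0.300 = 107.5°.
Waxing ⇒ before full, so θ = 107.5°.
At 360°/29.530 d per day, 107.5° corresponds to 8.81 days.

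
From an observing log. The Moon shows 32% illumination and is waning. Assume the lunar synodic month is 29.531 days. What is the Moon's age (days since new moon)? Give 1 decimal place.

23.9 days

Invert f = (1 − cos θ)/2 to get cos θ = 1 − 2(0.32) = 0.360, hence θ₀ = arccos 0.360 = 68.9°.
A waning Moon lies in 180°–360°, so θ = 360° − 68.9° = 291.1°.
That fraction of the synodic month is 291.1/360 × 29.531 d ≈ 23.88 d.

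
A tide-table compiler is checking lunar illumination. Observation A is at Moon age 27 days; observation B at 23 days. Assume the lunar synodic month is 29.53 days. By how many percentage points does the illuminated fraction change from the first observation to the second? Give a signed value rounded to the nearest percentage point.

First observation: θ = 360°·27/29.53 = 329.2°, so f = 0.071.
Second observation: θ = 280.4°, f = 0.410.
Δf = 0.410 − 0.071 = +0.339, i.e. +34 pp.

+34 pp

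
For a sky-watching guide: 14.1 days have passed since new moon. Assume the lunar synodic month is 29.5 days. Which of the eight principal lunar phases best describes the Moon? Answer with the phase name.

θ ≈ 360° × 14.1/29.5 = 172°, which falls in the full moon sector.

full moon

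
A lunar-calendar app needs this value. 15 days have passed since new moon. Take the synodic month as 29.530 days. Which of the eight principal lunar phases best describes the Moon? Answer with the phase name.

full moon

θ ≈ 360° × 15/29.530 = 183°, which falls in the full moon sector.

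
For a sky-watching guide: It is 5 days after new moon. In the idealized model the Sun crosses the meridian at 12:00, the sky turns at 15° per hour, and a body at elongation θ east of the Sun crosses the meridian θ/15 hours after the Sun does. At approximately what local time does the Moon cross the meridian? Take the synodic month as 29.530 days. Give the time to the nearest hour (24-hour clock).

The Moon has covered 5/29.530 of its cycle, so θ ≈ 360° × 5/29.530 = 61.0°.
Delay after the Sun = 61.0° / (15°/h) ≈ 4.06 h.
12:00 + 4.06 h ≈ 16:04 → 16:00 to the nearest hour.

16:00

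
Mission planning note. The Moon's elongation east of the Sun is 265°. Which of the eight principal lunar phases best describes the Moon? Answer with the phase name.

last quarter

The last quarter sector spans roughly 248°–292°; 265° falls inside it.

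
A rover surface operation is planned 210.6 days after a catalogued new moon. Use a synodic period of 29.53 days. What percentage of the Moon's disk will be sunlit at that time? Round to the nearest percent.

Reduce mod P: 210.6 − 7×29.53 = 3.89 d into the current lunation.
Elongation θ = 360° × 3.89/29.53 ≈ 47.4°.
With cos θ = 0.677, the lit fraction is (1 − 0.677)/2 ≈ 0.162, so 16%.

16%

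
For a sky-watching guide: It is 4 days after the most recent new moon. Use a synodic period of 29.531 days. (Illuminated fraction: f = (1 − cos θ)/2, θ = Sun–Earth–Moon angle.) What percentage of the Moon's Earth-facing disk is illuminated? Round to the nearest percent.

17%

The Moon has covered 4/29.531 of its cycle, so θ ≈ 360° × 4/29.531 = 48.8°.
Illuminated fraction = (1 − cos 48.8°)/2 = (1 − 0.659)/2 ≈ 0.170, so 17%.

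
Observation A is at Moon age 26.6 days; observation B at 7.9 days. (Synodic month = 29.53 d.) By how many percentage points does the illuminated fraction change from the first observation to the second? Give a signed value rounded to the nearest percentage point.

+46 pp

First observation: θ = 360°·26.6/29.53 = 324.3°, so f = 0.094.
Second observation: θ = 96.3°, f = 0.555.
Δf = 0.555 − 0.094 = +0.461, i.e. +46 pp.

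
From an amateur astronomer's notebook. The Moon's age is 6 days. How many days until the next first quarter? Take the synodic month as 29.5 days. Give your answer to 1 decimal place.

First quarter occurs at elongation 90°, i.e. at age 29.5 × 90/360 = 7.375 d.
That is 7.375 − 6 = 1.375 days ahead.

1.4 days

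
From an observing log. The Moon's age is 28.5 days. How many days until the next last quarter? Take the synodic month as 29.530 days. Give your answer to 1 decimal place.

23.2 days

Last quarter occurs at elongation 270°, i.e. at age 29.530 × 270/360 = 22.148 d.
Already past this cycle's last quarter; the next is at 22.148 + 29.530 = 51.678 d, so 51.678 − 28.5 = 23.178 days.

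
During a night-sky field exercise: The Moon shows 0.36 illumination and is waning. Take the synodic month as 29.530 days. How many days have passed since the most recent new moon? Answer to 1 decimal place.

23.5 days

Invert f = (1 − cos θ)/2 to get cos θ = 1 − 2(0.36) = 0.280, hence θ₀ = arccos 0.280 = 73.7°.
Waning ⇒ past full, so θ = 360° − 73.7° = 286.3°.
At 360°/29.530 d per day, 286.3° corresponds to 23.48 days.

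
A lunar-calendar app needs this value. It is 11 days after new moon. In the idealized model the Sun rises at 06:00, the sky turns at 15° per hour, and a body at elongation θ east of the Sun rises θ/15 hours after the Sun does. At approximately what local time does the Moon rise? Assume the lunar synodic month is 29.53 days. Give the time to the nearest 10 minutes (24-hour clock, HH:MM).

15:00

The Moon has covered 11/29.53 of its cycle, so θ ≈ 360° × 11/29.53 = 134.1°.
Delay after the Sun = 134.1° / (15°/h) ≈ 8.94 h.
06:00 + 8.940 h ≈ 14:56 → 15:00 to the nearest ten minutes.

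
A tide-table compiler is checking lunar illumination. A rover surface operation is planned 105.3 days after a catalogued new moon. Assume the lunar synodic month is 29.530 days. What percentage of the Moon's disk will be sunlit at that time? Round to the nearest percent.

Reduce mod P: 105.3 − 3×29.530 = 16.71 d into the current lunation.
The Moon has covered 16.71/29.530 of its cycle, so θ ≈ 360° × 16.71/29.530 = 203.7°.
With cos θ = (-0.916), the lit fraction is (1 − (-0.916))/2 ≈ 0.958, so 96%.

96%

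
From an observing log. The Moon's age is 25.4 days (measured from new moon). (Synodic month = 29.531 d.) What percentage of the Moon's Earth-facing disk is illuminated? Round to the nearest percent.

Phase angle: θ = 360°·(25.4 d)/(29.531 d) = 309.6°.
cos 309.6° = 0.638, so f = (1 − 0.638)/2 = 0.181, so 18%.

18%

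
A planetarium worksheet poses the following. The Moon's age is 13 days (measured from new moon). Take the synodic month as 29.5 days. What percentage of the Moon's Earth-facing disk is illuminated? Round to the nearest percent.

97%

Phase angle: θ = 360°·(13 d)/(29.5 d) = 158.6°.
With cos θ = (-0.931), the lit fraction is (1 − (-0.931))/2 ≈ 0.966, so 97%.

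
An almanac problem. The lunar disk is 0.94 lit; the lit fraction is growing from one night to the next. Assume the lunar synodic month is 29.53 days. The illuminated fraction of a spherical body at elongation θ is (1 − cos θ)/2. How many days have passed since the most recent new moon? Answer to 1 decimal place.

12.4 days

cos θ = 1 − 2f = -0.880, giving a principal value of 151.6°.
The Moon is waxing (0°–180°), so θ = 151.6° directly.
At 360°/29.53 d per day, 151.6° corresponds to 12.44 days.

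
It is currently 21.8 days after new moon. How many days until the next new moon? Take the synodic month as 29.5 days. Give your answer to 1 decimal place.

One full lunation from the last new moon is 29.5 d; remaining = 29.5 − 21.8 = 7.700 d.

7.7 days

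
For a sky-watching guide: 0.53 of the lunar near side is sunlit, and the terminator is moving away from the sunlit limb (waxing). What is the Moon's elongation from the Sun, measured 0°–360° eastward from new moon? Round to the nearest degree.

93°

From f = (1 − cos θ)/2: cos θ = 1 − 2×0.53 = -0.060; arccos → 93.4°.
Waxing ⇒ before full, so θ = 93.4°.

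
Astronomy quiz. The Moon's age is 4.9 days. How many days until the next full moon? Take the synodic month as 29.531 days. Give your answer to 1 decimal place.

9.9 days

Full moon occurs at elongation 180°, i.e. at age 29.531 × 180/360 = 14.765 d.
That is 14.765 − 4.9 = 9.865 days ahead.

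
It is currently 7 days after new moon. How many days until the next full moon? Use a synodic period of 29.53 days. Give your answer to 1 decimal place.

Full moon occurs at elongation 180°, i.e. at age 29.53 × 180/360 = 14.765 d.
That is 14.765 − 7 = 7.765 days ahead.

7.8 days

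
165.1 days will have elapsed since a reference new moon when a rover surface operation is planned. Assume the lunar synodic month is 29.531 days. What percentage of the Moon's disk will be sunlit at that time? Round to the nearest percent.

165.1/29.531 = 5.591 lunations, so 5 complete cycles and 17.44 d into the next.
Phase angle: θ = 360°·(17.44 d)/(29.531 d) = 212.7°.
cos 212.7° = (-0.842), so f = (1 − (-0.842))/2 = 0.921, so 92%.

92%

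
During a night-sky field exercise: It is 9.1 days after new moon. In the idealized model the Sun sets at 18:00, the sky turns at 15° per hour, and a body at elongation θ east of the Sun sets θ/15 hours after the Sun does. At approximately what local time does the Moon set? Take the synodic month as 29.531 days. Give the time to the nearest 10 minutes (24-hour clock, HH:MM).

01:20

Elongation θ = 360° × 9.1/29.531 ≈ 110.9°.
The Moon trails the Sun by θ/15 = 110.9/15 ≈ 7.40 hours.
18:00 + 7.396 h ≈ 01:24 → 01:20 to the nearest ten minutes.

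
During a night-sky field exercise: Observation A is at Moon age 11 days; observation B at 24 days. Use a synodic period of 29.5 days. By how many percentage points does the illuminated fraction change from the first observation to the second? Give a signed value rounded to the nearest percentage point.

-54 pp

θ₁ = 360° × 11/29.5 = 134.2°, f₁ = (1 − cos θ₁)/2 = 0.849.
θ₂ = 360° × 24/29.5 = 292.9°, f₂ = (1 − cos θ₂)/2 = 0.306.
Change = f₂ − f₁ = -0.543 → -54 percentage points.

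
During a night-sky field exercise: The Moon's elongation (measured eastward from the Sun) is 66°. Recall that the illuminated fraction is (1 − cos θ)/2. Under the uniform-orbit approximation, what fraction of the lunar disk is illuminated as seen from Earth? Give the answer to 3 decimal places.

0.297

f = (1 − cos 66°)/2 = (1 − 0.407)/2 ≈ 0.297.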